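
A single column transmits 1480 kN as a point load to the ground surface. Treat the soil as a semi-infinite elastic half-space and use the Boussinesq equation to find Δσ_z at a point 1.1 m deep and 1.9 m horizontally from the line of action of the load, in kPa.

Δσ_z ≈ 18.4 kPa

Boussinesq vertical stress below a point load on an elastic half-space:
Δσ_z = 3P/(2πz²) · [1 + (r/z)²]^(−5/2)
r/z = 1.9/1.1 = 1.7273; [1+(r/z)²]^(−5/2) = 0.031575.
Δσ_z = 3×1480/(2π×1.1²) × 0.031575 = 584.01 × 0.031575 = 18.44 kPa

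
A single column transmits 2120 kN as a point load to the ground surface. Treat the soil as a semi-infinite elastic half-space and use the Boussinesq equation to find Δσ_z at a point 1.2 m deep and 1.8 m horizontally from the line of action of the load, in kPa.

Boussinesq vertical stress below a point load on an elastic half-space:
Δσ_z = 3P/(2πz²) · [1 + (r/z)²]^(−5/2)
r/z = 1.8/1.2 = 1.5; [1+(r/z)²]^(−5/2) = 0.052516.
Δσ_z = 3×2120/(2π×1.2²) × 0.052516 = 702.93 × 0.052516 = 36.92 kPa

Δσ_z ≈ 36.9 kPa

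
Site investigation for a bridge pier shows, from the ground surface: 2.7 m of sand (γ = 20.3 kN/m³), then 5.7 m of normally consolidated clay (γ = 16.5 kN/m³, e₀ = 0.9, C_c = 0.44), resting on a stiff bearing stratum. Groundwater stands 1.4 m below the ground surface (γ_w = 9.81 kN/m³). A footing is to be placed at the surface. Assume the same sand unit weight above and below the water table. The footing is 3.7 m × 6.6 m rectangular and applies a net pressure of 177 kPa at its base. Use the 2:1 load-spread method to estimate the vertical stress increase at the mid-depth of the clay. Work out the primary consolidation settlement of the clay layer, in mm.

Mid-depth of clay below the ground surface: z = 2.7 + 5.7/2 = 5.55 m.
Total vertical stress at mid-clay: σ_v = 20.3×2.7 + 16.5×2.85 = 101.84 kPa.
Pore pressure: u = 9.81×(5.55 − 1.4) = 40.712 kPa.
Initial effective stress: σ'_0 = σ_v − u = 101.84 − 40.712 = 61.128 kPa.
Stress increase at mid-clay by the 2:1 spreading method:
Δσ = qBL/((B+z)(L+z)) = 177×3.7×6.6/((3.7+5.55)(6.6+5.55)) = 38.459 kPa
Final effective stress: σ'_f = σ'_0 + Δσ = 61.128 + 38.459 = 99.587 kPa.
Normally consolidated clay, so the full stress increment lies on the virgin compression line:
S_c = C_c·H/(1+e₀)·log₁₀(σ'_f/σ'_0) = 0.44×5.7/(1+0.9)×log₁₀(99.587/61.128)
    = 1.32 × 0.21196 = 0.2798 m

S_c ≈ 280 mm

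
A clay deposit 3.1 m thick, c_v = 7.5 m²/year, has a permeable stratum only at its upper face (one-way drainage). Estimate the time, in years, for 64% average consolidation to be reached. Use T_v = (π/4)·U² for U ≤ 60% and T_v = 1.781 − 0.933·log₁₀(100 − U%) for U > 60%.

Drainage path length: H_d = H = 3.1 m (single drainage).
U > 60%: T_v = 1.781 − 0.933·log₁₀(100 − 64) = 0.32897.
t = T_v·H_d²/c_v = 0.32897×3.1²/7.5 = 0.4215 years.

t ≈ 0.422 years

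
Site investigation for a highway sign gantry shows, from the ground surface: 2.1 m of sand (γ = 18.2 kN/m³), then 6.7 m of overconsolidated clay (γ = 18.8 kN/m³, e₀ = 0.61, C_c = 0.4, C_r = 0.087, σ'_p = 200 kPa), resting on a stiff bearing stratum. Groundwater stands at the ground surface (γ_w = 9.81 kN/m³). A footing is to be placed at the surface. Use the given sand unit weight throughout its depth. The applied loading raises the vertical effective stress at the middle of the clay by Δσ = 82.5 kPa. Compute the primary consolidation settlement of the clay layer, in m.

Mid-depth of clay below the ground surface: z = 2.1 + 6.7/2 = 5.45 m.
Total vertical stress at mid-clay: σ_v = 18.2×2.1 + 18.8×3.35 = 101.2 kPa.
Pore pressure: u = 9.81×(5.45 − 0) = 53.465 kPa.
Initial effective stress: σ'_0 = σ_v − u = 101.2 − 53.465 = 47.735 kPa.
Final effective stress: σ'_f = 47.735 + 82.5 = 130.24 kPa.
σ'_f = 130.24 ≤ σ'_p = 200 kPa, so the clay remains overconsolidated and only the recompression index applies:
S_c = C_r·H/(1+e₀)·log₁₀(σ'_f/σ'_0) = 0.087×6.7/1.61×log₁₀(130.24/47.735)
    = 0.36205 × 0.43591 = 0.1578 m

S_c ≈ 0.158 m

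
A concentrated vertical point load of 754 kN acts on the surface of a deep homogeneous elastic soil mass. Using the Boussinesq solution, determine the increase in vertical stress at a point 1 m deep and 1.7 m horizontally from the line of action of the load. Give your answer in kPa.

Δσ_z ≈ 12.1 kPa

Boussinesq vertical stress below a point load on an elastic half-space:
Δσ_z = 3P/(2πz²) · [1 + (r/z)²]^(−5/2)
r/z = 1.7/1 = 1.7; [1+(r/z)²]^(−5/2) = 0.033506.
Δσ_z = 3×754/(2π×1²) × 0.033506 = 360.01 × 0.033506 = 12.06 kPa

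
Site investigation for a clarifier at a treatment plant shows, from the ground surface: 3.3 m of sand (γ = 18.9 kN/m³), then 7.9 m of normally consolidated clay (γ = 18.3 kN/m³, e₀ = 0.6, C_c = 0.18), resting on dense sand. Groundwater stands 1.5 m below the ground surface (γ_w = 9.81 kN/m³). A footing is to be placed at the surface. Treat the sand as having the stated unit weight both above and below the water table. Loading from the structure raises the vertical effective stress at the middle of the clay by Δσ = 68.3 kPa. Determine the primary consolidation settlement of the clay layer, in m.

S_c ≈ 0.242 m

Mid-depth of clay below the ground surface: z = 3.3 + 7.9/2 = 7.25 m.
Total vertical stress at mid-clay: σ_v = 18.9×3.3 + 18.3×3.95 = 134.66 kPa.
Pore pressure: u = 9.81×(7.25 − 1.5) = 56.408 kPa.
Initial effective stress: σ'_0 = σ_v − u = 134.66 − 56.408 = 78.252 kPa.
Final effective stress: σ'_f = σ'_0 + Δσ = 78.252 + 68.3 = 146.55 kPa.
Normally consolidated clay, so the full stress increment lies on the virgin compression line:
S_c = C_c·H/(1+e₀)·log₁₀(σ'_f/σ'_0) = 0.18×7.9/(1+0.6)×log₁₀(146.55/78.252)
    = 0.88875 × 0.27249 = 0.2422 m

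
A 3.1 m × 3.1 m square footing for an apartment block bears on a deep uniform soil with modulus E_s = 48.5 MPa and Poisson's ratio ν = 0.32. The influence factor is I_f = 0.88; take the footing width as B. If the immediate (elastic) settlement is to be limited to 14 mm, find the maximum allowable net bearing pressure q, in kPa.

E_s = 48.5 MPa = 48500 kPa.
S_e = q·B·(1−ν²)/E_s · I_f  ⇒  q = S_e·E_s / (B·(1−ν²)·I_f).
q = 0.014 × 48500 / (3.1 × 0.8976 × 0.88) = 277.3 kPa

q ≈ 277 kPa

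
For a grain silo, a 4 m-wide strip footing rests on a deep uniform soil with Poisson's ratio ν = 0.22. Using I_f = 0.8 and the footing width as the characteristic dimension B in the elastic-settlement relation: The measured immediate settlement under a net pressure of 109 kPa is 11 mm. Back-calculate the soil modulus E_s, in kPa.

E_s ≈ 30200 kPa

S_e = q·B·(1−ν²)/E_s · I_f  ⇒  E_s = q·B·(1−ν²)·I_f / S_e.
E_s = 109 × 4 × 0.9516 × 0.8 / 0.011 = 30170 kPa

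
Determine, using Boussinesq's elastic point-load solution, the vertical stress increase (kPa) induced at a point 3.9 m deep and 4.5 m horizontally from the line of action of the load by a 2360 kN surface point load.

Δσ_z ≈ 8.93 kPa

Boussinesq vertical stress below a point load on an elastic half-space:
Δσ_z = 3P/(2πz²) · [1 + (r/z)²]^(−5/2)
r/z = 4.5/3.9 = 1.1538; [1+(r/z)²]^(−5/2) = 0.1205.
Δσ_z = 3×2360/(2π×3.9²) × 0.1205 = 74.084 × 0.1205 = 8.927 kPa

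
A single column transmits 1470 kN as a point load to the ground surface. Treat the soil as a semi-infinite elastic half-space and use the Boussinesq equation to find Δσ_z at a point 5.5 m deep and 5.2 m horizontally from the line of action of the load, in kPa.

Δσ_z ≈ 4.7 kPa

Boussinesq vertical stress below a point load on an elastic half-space:
Δσ_z = 3P/(2πz²) · [1 + (r/z)²]^(−5/2)
r/z = 5.2/5.5 = 0.94545; [1+(r/z)²]^(−5/2) = 0.20259.
Δσ_z = 3×1470/(2π×5.5²) × 0.20259 = 23.202 × 0.20259 = 4.7 kPa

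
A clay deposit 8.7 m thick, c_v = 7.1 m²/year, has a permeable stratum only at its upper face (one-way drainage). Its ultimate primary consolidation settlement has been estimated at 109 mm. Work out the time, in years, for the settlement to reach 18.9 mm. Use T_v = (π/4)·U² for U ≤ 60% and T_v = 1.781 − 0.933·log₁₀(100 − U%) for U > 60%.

t ≈ 0.252 years

Drainage path length: H_d = H = 8.7 m (single drainage).
U = S(t)/S_ult = 18.9/109 = 0.1734.
U ≤ 60%: T_v = (π/4)·U² = (π/4)×0.17339² = 0.023614.
t = T_v·H_d²/c_v = 0.023614×8.7²/7.1 = 0.2517 years.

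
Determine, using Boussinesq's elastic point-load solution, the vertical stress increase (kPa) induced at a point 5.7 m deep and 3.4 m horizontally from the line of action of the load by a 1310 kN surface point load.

Boussinesq vertical stress below a point load on an elastic half-space:
Δσ_z = 3P/(2πz²) · [1 + (r/z)²]^(−5/2)
r/z = 3.4/5.7 = 0.59649; [1+(r/z)²]^(−5/2) = 0.46721.
Δσ_z = 3×1310/(2π×5.7²) × 0.46721 = 19.251 × 0.46721 = 8.994 kPa

Δσ_z ≈ 8.99 kPa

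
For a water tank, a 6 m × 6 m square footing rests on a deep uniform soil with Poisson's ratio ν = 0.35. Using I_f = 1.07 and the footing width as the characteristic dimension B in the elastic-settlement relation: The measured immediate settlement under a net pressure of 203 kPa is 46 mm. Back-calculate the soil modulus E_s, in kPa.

S_e = q·B·(1−ν²)/E_s · I_f  ⇒  E_s = q·B·(1−ν²)·I_f / S_e.
E_s = 203 × 6 × 0.8775 × 1.07 / 0.046 = 24860 kPa

E_s ≈ 24900 kPa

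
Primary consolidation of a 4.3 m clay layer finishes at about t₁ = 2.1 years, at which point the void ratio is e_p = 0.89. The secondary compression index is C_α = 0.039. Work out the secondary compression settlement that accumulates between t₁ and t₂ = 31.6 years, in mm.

Secondary compression: S_s = C_α·H/(1+e_p)·log₁₀(t₂/t₁)
S_s = 0.039×4.3/(1+0.89)×log₁₀(31.6/2.1)
    = 0.08873 × 1.177 = 0.1045 m

S_s ≈ 104 mm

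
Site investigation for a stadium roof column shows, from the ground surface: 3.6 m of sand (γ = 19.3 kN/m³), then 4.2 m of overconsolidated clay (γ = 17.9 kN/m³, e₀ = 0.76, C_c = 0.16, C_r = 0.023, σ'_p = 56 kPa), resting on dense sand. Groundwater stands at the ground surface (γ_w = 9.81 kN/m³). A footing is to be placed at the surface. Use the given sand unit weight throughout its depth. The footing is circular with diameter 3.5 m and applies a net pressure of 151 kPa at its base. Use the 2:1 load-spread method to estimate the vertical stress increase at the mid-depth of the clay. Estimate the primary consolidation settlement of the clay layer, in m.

Mid-depth of clay below the ground surface: z = 3.6 + 4.2/2 = 5.7 m.
Total vertical stress at mid-clay: σ_v = 19.3×3.6 + 17.9×2.1 = 107.07 kPa.
Pore pressure: u = 9.81×(5.7 − 0) = 55.917 kPa.
Initial effective stress: σ'_0 = σ_v − u = 107.07 − 55.917 = 51.153 kPa.
Stress increase at mid-clay by the 2:1 spreading method:
Δσ ≈ qD²/(D+z)² = 151×3.5²/(3.5+5.7)² = 21.854 kPa
Final effective stress: σ'_f = 51.153 + 21.854 = 73.007 kPa.
σ'_f = 73.007 > σ'_p = 56 kPa, so the stress path crosses the preconsolidation pressure — recompression up to σ'_p, then virgin compression beyond:
S_c = H/(1+e₀)·[C_r·log₁₀(σ'_p/σ'_0) + C_c·log₁₀(σ'_f/σ'_p)]
    = 4.2/1.76 × [0.023×log₁₀(56/51.153) + 0.16×log₁₀(73.007/56)]
    = 2.3864 × [0.00090429 + 0.018428] = 0.04613 m

S_c ≈ 0.0461 m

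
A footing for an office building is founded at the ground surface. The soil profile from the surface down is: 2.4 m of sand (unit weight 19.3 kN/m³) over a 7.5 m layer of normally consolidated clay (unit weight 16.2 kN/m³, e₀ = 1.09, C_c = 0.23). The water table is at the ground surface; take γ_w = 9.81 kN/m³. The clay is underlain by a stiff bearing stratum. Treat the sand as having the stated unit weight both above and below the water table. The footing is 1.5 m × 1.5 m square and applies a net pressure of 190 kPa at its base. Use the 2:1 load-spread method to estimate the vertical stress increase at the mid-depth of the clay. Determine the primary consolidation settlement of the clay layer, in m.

Mid-depth of clay below the ground surface: z = 2.4 + 7.5/2 = 6.15 m.
Total vertical stress at mid-clay: σ_v = 19.3×2.4 + 16.2×3.75 = 107.07 kPa.
Pore pressure: u = 9.81×(6.15 − 0) = 60.332 kPa.
Initial effective stress: σ'_0 = σ_v − u = 107.07 − 60.332 = 46.738 kPa.
Stress increase at mid-clay by the 2:1 spreading method:
Δσ = qBL/((B+z)(L+z)) = 190×1.5×1.5/((1.5+6.15)(1.5+6.15)) = 7.3049 kPa
Final effective stress: σ'_f = σ'_0 + Δσ = 46.738 + 7.3049 = 54.043 kPa.
Normally consolidated clay, so the full stress increment lies on the virgin compression line:
S_c = C_c·H/(1+e₀)·log₁₀(σ'_f/σ'_0) = 0.23×7.5/(1+1.09)×log₁₀(54.043/46.738)
    = 0.82536 × 0.063069 = 0.05205 m

S_c ≈ 0.0521 m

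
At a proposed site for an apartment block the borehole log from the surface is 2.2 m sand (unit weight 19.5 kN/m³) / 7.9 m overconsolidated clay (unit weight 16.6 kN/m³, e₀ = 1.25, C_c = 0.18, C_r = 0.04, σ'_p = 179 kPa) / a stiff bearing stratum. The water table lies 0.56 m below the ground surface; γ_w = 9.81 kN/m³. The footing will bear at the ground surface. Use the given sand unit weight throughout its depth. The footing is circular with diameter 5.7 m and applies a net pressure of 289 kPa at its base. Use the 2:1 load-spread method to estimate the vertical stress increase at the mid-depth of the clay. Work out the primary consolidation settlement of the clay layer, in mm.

S_c ≈ 49.4 mm

Mid-depth of clay below the ground surface: z = 2.2 + 7.9/2 = 6.15 m.
Total vertical stress at mid-clay: σ_v = 19.5×2.2 + 16.6×3.95 = 108.47 kPa.
Pore pressure: u = 9.81×(6.15 − 0.56) = 54.838 kPa.
Initial effective stress: σ'_0 = σ_v − u = 108.47 − 54.838 = 53.632 kPa.
Stress increase at mid-clay by the 2:1 spreading method:
Δσ ≈ qD²/(D+z)² = 289×5.7²/(5.7+6.15)² = 66.867 kPa
Final effective stress: σ'_f = 53.632 + 66.867 = 120.5 kPa.
σ'_f = 120.5 ≤ σ'_p = 179 kPa, so the clay remains overconsolidated and only the recompression index applies:
S_c = C_r·H/(1+e₀)·log₁₀(σ'_f/σ'_0) = 0.04×7.9/2.25×log₁₀(120.5/53.632)
    = 0.14044 × 0.35156 = 0.04937 m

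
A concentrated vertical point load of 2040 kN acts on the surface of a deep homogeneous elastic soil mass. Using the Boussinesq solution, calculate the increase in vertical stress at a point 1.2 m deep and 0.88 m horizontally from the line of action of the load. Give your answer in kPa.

Boussinesq vertical stress below a point load on an elastic half-space:
Δσ_z = 3P/(2πz²) · [1 + (r/z)²]^(−5/2)
r/z = 0.88/1.2 = 0.73333; [1+(r/z)²]^(−5/2) = 0.34101.
Δσ_z = 3×2040/(2π×1.2²) × 0.34101 = 676.41 × 0.34101 = 230.7 kPa

Δσ_z ≈ 231 kPa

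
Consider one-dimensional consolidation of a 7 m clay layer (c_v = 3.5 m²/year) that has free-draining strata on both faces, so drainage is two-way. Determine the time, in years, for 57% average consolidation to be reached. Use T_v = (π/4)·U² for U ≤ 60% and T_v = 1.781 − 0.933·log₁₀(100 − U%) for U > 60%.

t ≈ 0.893 years

Drainage path length: H_d = H/2 = 3.5 m (double drainage).
U ≤ 60%: T_v = (π/4)·U² = (π/4)×0.57² = 0.25518.
t = T_v·H_d²/c_v = 0.25518×3.5²/3.5 = 0.8931 years.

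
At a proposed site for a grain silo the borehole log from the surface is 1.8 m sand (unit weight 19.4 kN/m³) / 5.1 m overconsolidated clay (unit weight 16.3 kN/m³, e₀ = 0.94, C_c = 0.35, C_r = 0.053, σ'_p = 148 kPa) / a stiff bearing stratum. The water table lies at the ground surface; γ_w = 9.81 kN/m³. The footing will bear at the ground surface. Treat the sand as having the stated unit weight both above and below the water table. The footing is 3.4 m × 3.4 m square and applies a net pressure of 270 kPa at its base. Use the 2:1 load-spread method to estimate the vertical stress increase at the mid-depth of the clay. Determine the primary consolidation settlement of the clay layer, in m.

S_c ≈ 0.0563 m

Mid-depth of clay below the ground surface: z = 1.8 + 5.1/2 = 4.35 m.
Total vertical stress at mid-clay: σ_v = 19.4×1.8 + 16.3×2.55 = 76.485 kPa.
Pore pressure: u = 9.81×(4.35 − 0) = 42.673 kPa.
Initial effective stress: σ'_0 = σ_v − u = 76.485 − 42.673 = 33.812 kPa.
Stress increase at mid-clay by the 2:1 spreading method:
Δσ = qBL/((B+z)(L+z)) = 270×3.4×3.4/((3.4+4.35)(3.4+4.35)) = 51.966 kPa
Final effective stress: σ'_f = 33.812 + 51.966 = 85.778 kPa.
σ'_f = 85.778 ≤ σ'_p = 148 kPa, so the clay remains overconsolidated and only the recompression index applies:
S_c = C_r·H/(1+e₀)·log₁₀(σ'_f/σ'_0) = 0.053×5.1/1.94×log₁₀(85.778/33.812)
    = 0.13933 × 0.40431 = 0.05633 m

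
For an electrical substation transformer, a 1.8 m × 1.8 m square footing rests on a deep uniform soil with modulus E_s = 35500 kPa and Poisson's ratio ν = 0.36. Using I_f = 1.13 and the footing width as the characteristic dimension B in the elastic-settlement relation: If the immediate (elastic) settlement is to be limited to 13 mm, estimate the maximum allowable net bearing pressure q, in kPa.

q ≈ 261 kPa

S_e = q·B·(1−ν²)/E_s · I_f  ⇒  q = S_e·E_s / (B·(1−ν²)·I_f).
q = 0.013 × 35500 / (1.8 × 0.8704 × 1.13) = 260.7 kPa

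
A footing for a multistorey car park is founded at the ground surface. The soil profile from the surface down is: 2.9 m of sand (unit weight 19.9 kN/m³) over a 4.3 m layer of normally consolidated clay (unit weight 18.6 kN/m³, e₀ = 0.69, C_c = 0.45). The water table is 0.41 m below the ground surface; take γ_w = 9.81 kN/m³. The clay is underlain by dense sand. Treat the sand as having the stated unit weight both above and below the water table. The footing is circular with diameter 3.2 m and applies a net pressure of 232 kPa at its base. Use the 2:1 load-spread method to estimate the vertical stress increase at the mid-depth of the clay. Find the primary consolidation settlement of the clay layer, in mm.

Mid-depth of clay below the ground surface: z = 2.9 + 4.3/2 = 5.05 m.
Total vertical stress at mid-clay: σ_v = 19.9×2.9 + 18.6×2.15 = 97.7 kPa.
Pore pressure: u = 9.81×(5.05 − 0.41) = 45.518 kPa.
Initial effective stress: σ'_0 = σ_v − u = 97.7 − 45.518 = 52.182 kPa.
Stress increase at mid-clay by the 2:1 spreading method:
Δσ ≈ qD²/(D+z)² = 232×3.2²/(3.2+5.05)² = 34.904 kPa
Final effective stress: σ'_f = σ'_0 + Δσ = 52.182 + 34.904 = 87.086 kPa.
Normally consolidated clay, so the full stress increment lies on the virgin compression line:
S_c = C_c·H/(1+e₀)·log₁₀(σ'_f/σ'_0) = 0.45×4.3/(1+0.69)×log₁₀(87.086/52.182)
    = 1.145 × 0.22243 = 0.2547 m

S_c ≈ 255 mm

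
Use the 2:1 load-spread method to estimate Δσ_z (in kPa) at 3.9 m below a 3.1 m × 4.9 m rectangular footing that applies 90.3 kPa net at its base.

Δσ_z ≈ 22.3 kPa

By the 2:1 method the load spreads at 1 horizontal : 2 vertical, so at depth z the loaded area has grown by z in each plan dimension:
Δσ = qBL/((B+z)(L+z)) = 90.3×3.1×4.9/((3.1+3.9)(4.9+3.9)) = 22.267 kPa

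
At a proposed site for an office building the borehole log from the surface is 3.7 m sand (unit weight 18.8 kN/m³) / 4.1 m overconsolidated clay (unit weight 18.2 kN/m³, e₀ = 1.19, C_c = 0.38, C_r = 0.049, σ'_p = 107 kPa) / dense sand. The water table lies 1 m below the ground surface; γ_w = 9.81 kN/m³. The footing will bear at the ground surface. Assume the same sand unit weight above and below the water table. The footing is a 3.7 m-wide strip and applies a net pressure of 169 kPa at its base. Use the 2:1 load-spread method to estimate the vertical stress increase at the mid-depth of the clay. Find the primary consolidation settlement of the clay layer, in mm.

S_c ≈ 74.4 mm

Mid-depth of clay below the ground surface: z = 3.7 + 4.1/2 = 5.75 m.
Total vertical stress at mid-clay: σ_v = 18.8×3.7 + 18.2×2.05 = 106.87 kPa.
Pore pressure: u = 9.81×(5.75 − 1) = 46.598 kPa.
Initial effective stress: σ'_0 = σ_v − u = 106.87 − 46.598 = 60.272 kPa.
Stress increase at mid-clay by the 2:1 spreading method:
Δσ = qB/(B+z) = 169×3.7/(3.7+5.75) = 66.169 kPa
Final effective stress: σ'_f = 60.272 + 66.169 = 126.44 kPa.
σ'_f = 126.44 > σ'_p = 107 kPa, so the stress path crosses the preconsolidation pressure — recompression up to σ'_p, then virgin compression beyond:
S_c = H/(1+e₀)·[C_r·log₁₀(σ'_p/σ'_0) + C_c·log₁₀(σ'_f/σ'_p)]
    = 4.1/2.19 × [0.049×log₁₀(107/60.272) + 0.38×log₁₀(126.44/107)]
    = 1.8721 × [0.012214 + 0.02755] = 0.07444 m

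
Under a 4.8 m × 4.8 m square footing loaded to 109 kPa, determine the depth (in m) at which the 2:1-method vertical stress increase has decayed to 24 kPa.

z ≈ 5.43 m

2:1 spreading — at depth z the loaded area has grown by z in each plan dimension:
qB²/(B+z)² = Δσ_z ⇒ z = B(√(q/Δσ_z) − 1) = 4.8×(√(109/24) − 1) = 5.429 m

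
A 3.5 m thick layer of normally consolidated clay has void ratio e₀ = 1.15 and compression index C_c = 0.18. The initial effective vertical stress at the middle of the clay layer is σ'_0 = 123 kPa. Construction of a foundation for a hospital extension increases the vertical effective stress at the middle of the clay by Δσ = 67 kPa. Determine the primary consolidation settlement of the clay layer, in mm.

S_c ≈ 55.3 mm

Final effective stress: σ'_f = σ'_0 + Δσ = 123 + 67 = 190 kPa.
Normally consolidated clay, so the full stress increment lies on the virgin compression line:
S_c = C_c·H/(1+e₀)·log₁₀(σ'_f/σ'_0) = 0.18×3.5/(1+1.15)×log₁₀(190/123)
    = 0.29302 × 0.18885 = 0.05534 m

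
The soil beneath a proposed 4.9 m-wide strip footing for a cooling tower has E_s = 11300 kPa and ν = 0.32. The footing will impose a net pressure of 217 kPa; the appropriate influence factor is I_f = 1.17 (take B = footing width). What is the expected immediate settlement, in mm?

S_e ≈ 98.8 mm

Immediate (elastic) settlement: S_e = q·B·(1−ν²)/E_s · I_f.
S_e = 217 × 4.9 × (1 − 0.32²) / 11300 × 1.17
    = 217 × 4.9 × 0.8976 / 11300 × 1.17
    = 0.09882 m = 98.82 mm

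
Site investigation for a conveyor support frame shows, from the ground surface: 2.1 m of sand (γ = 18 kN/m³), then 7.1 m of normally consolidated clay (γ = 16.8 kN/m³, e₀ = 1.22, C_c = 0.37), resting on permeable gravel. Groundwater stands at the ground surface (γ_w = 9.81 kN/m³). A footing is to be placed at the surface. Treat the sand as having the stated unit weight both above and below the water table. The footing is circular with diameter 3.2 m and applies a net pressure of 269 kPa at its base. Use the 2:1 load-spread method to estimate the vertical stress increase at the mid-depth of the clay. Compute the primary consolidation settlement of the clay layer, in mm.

S_c ≈ 313 mm

Mid-depth of clay below the ground surface: z = 2.1 + 7.1/2 = 5.65 m.
Total vertical stress at mid-clay: σ_v = 18×2.1 + 16.8×3.55 = 97.44 kPa.
Pore pressure: u = 9.81×(5.65 − 0) = 55.427 kPa.
Initial effective stress: σ'_0 = σ_v − u = 97.44 − 55.427 = 42.013 kPa.
Stress increase at mid-clay by the 2:1 spreading method:
Δσ ≈ qD²/(D+z)² = 269×3.2²/(3.2+5.65)² = 35.169 kPa
Final effective stress: σ'_f = σ'_0 + Δσ = 42.013 + 35.169 = 77.182 kPa.
Normally consolidated clay, so the full stress increment lies on the virgin compression line:
S_c = C_c·H/(1+e₀)·log₁₀(σ'_f/σ'_0) = 0.37×7.1/(1+1.22)×log₁₀(77.182/42.013)
    = 1.1833 × 0.26413 = 0.3125 m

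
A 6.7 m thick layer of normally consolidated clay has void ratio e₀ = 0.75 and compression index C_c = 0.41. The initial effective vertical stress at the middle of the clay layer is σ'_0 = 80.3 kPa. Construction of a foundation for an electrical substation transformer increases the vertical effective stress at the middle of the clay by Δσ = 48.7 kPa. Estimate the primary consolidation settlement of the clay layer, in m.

Final effective stress: σ'_f = σ'_0 + Δσ = 80.3 + 48.7 = 129 kPa.
Normally consolidated clay, so the full stress increment lies on the virgin compression line:
S_c = C_c·H/(1+e₀)·log₁₀(σ'_f/σ'_0) = 0.41×6.7/(1+0.75)×log₁₀(129/80.3)
    = 1.5697 × 0.20587 = 0.3232 m

S_c ≈ 0.323 m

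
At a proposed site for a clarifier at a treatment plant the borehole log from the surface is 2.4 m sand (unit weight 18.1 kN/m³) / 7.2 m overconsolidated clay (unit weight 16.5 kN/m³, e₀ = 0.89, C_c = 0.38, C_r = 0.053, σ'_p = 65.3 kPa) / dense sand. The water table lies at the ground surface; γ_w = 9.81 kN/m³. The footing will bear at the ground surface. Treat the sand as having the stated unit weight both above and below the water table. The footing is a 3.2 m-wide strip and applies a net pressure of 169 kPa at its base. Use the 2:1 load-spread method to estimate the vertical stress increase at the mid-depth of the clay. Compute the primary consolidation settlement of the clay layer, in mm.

S_c ≈ 320 mm

Mid-depth of clay below the ground surface: z = 2.4 + 7.2/2 = 6 m.
Total vertical stress at mid-clay: σ_v = 18.1×2.4 + 16.5×3.6 = 102.84 kPa.
Pore pressure: u = 9.81×(6 − 0) = 58.86 kPa.
Initial effective stress: σ'_0 = σ_v − u = 102.84 − 58.86 = 43.98 kPa.
Stress increase at mid-clay by the 2:1 spreading method:
Δσ = qB/(B+z) = 169×3.2/(3.2+6) = 58.783 kPa
Final effective stress: σ'_f = 43.98 + 58.783 = 102.76 kPa.
σ'_f = 102.76 > σ'_p = 65.3 kPa, so the stress path crosses the preconsolidation pressure — recompression up to σ'_p, then virgin compression beyond:
S_c = H/(1+e₀)·[C_r·log₁₀(σ'_p/σ'_0) + C_c·log₁₀(σ'_f/σ'_p)]
    = 7.2/1.89 × [0.053×log₁₀(65.3/43.98) + 0.38×log₁₀(102.76/65.3)]
    = 3.8095 × [0.0090979 + 0.074826] = 0.3197 m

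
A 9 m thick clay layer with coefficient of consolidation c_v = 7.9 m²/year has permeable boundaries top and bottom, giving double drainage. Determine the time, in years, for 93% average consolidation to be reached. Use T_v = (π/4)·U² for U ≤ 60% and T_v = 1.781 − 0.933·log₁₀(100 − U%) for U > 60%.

Drainage path length: H_d = H/2 = 4.5 m (double drainage).
U > 60%: T_v = 1.781 − 0.933·log₁₀(100 − 93) = 0.99252.
t = T_v·H_d²/c_v = 0.99252×4.5²/7.9 = 2.544 years.

t ≈ 2.54 years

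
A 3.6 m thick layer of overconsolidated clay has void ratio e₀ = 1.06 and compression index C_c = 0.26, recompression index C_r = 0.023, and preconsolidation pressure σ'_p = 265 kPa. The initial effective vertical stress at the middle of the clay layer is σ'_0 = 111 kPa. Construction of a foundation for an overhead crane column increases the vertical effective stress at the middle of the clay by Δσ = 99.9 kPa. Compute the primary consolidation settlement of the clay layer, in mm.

Final effective stress: σ'_f = 111 + 99.9 = 210.9 kPa.
σ'_f = 210.9 ≤ σ'_p = 265 kPa, so the clay remains overconsolidated and only the recompression index applies:
S_c = C_r·H/(1+e₀)·log₁₀(σ'_f/σ'_0) = 0.023×3.6/2.06×log₁₀(210.9/111)
    = 0.040195 × 0.27875 = 0.0112 m

S_c ≈ 11.2 mm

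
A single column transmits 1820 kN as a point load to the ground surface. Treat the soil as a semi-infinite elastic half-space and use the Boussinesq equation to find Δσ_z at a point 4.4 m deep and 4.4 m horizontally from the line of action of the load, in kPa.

Δσ_z ≈ 7.93 kPa

Boussinesq vertical stress below a point load on an elastic half-space:
Δσ_z = 3P/(2πz²) · [1 + (r/z)²]^(−5/2)
r/z = 4.4/4.4 = 1; [1+(r/z)²]^(−5/2) = 0.17678.
Δσ_z = 3×1820/(2π×4.4²) × 0.17678 = 44.886 × 0.17678 = 7.935 kPa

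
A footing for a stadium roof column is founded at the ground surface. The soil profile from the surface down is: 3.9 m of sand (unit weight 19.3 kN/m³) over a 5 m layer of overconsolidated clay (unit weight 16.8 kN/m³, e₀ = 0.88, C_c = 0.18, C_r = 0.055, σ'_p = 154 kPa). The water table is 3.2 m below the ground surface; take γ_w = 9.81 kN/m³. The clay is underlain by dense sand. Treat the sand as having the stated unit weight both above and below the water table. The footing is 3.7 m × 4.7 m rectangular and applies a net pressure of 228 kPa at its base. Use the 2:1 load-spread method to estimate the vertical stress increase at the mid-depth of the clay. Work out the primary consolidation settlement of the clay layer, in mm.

S_c ≈ 21.9 mm

Mid-depth of clay below the ground surface: z = 3.9 + 5/2 = 6.4 m.
Total vertical stress at mid-clay: σ_v = 19.3×3.9 + 16.8×2.5 = 117.27 kPa.
Pore pressure: u = 9.81×(6.4 − 3.2) = 31.392 kPa.
Initial effective stress: σ'_0 = σ_v − u = 117.27 − 31.392 = 85.878 kPa.
Stress increase at mid-clay by the 2:1 spreading method:
Δσ = qBL/((B+z)(L+z)) = 228×3.7×4.7/((3.7+6.4)(4.7+6.4)) = 35.366 kPa
Final effective stress: σ'_f = 85.878 + 35.366 = 121.24 kPa.
σ'_f = 121.24 ≤ σ'_p = 154 kPa, so the clay remains overconsolidated and only the recompression index applies:
S_c = C_r·H/(1+e₀)·log₁₀(σ'_f/σ'_0) = 0.055×5/1.88×log₁₀(121.24/85.878)
    = 0.14628 × 0.14976 = 0.02191 m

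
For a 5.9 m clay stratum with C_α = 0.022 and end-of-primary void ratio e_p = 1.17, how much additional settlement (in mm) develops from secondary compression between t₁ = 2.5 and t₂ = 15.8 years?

S_s ≈ 47.9 mm

Secondary compression: S_s = C_α·H/(1+e_p)·log₁₀(t₂/t₁)
S_s = 0.022×5.9/(1+1.17)×log₁₀(15.8/2.5)
    = 0.05982 × 0.8007 = 0.0479 m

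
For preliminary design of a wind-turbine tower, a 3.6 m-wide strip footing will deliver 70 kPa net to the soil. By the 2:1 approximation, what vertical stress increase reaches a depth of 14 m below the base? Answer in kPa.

By the 2:1 method the load spreads at 1 horizontal : 2 vertical, so at depth z the loaded area has grown by z in each plan dimension:
Δσ = qB/(B+z) = 70×3.6/(3.6+14) = 14.318 kPa

Δσ_z ≈ 14.3 kPa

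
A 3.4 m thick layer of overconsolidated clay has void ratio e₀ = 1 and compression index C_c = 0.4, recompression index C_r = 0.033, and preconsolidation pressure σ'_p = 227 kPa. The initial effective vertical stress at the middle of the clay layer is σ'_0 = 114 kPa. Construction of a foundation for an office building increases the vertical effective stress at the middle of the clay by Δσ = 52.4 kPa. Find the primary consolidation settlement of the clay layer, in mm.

Final effective stress: σ'_f = 114 + 52.4 = 166.4 kPa.
σ'_f = 166.4 ≤ σ'_p = 227 kPa, so the clay remains overconsolidated and only the recompression index applies:
S_c = C_r·H/(1+e₀)·log₁₀(σ'_f/σ'_0) = 0.033×3.4/2×log₁₀(166.4/114)
    = 0.0561 × 0.16425 = 0.009214 m

S_c ≈ 9.21 mm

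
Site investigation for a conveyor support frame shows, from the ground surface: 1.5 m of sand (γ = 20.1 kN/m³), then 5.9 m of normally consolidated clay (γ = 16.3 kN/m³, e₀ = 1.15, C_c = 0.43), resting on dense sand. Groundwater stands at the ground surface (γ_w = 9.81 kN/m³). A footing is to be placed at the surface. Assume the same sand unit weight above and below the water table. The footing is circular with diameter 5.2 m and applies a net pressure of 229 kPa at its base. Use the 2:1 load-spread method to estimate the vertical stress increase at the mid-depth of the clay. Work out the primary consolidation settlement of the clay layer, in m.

Mid-depth of clay below the ground surface: z = 1.5 + 5.9/2 = 4.45 m.
Total vertical stress at mid-clay: σ_v = 20.1×1.5 + 16.3×2.95 = 78.235 kPa.
Pore pressure: u = 9.81×(4.45 − 0) = 43.655 kPa.
Initial effective stress: σ'_0 = σ_v − u = 78.235 − 43.655 = 34.58 kPa.
Stress increase at mid-clay by the 2:1 spreading method:
Δσ ≈ qD²/(D+z)² = 229×5.2²/(5.2+4.45)² = 66.495 kPa
Final effective stress: σ'_f = σ'_0 + Δσ = 34.58 + 66.495 = 101.08 kPa.
Normally consolidated clay, so the full stress increment lies on the virgin compression line:
S_c = C_c·H/(1+e₀)·log₁₀(σ'_f/σ'_0) = 0.43×5.9/(1+1.15)×log₁₀(101.08/34.58)
    = 1.18 × 0.46584 = 0.5497 m

S_c ≈ 0.55 m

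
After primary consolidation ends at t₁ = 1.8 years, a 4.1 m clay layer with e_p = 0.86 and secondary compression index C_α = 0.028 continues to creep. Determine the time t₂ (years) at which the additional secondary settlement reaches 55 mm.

S_s = C_α·H/(1+e_p)·log₁₀(t₂/t₁) ⇒ log₁₀(t₂/t₁) = S_s·(1+e_p)/(C_α·H).
log₁₀(t₂/t₁) = 0.055 × (1+0.86) / (0.028×4.1) = 0.8911
t₂ = t₁ × 10^0.8911 = 1.8 × 7.782 = 14.01 years

t₂ ≈ 14 years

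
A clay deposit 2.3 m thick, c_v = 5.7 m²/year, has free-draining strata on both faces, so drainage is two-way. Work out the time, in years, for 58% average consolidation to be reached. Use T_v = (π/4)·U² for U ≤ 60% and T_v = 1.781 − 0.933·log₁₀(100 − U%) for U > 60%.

Drainage path length: H_d = H/2 = 1.15 m (double drainage).
U ≤ 60%: T_v = (π/4)·U² = (π/4)×0.58² = 0.26421.
t = T_v·H_d²/c_v = 0.26421×1.15²/5.7 = 0.0613 years.

t ≈ 0.0613 years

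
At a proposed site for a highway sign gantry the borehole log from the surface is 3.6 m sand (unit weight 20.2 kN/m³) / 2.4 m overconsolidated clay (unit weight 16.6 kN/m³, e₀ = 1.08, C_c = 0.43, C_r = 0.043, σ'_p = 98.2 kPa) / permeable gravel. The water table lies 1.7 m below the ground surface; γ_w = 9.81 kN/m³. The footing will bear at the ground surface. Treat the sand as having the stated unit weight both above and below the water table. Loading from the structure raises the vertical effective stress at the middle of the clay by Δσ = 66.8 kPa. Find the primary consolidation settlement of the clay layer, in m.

Mid-depth of clay below the ground surface: z = 3.6 + 2.4/2 = 4.8 m.
Total vertical stress at mid-clay: σ_v = 20.2×3.6 + 16.6×1.2 = 92.64 kPa.
Pore pressure: u = 9.81×(4.8 − 1.7) = 30.411 kPa.
Initial effective stress: σ'_0 = σ_v − u = 92.64 − 30.411 = 62.229 kPa.
Final effective stress: σ'_f = 62.229 + 66.8 = 129.03 kPa.
σ'_f = 129.03 > σ'_p = 98.2 kPa, so the stress path crosses the preconsolidation pressure — recompression up to σ'_p, then virgin compression beyond:
S_c = H/(1+e₀)·[C_r·log₁₀(σ'_p/σ'_0) + C_c·log₁₀(σ'_f/σ'_p)]
    = 2.4/2.08 × [0.043×log₁₀(98.2/62.229) + 0.43×log₁₀(129.03/98.2)]
    = 1.1538 × [0.0085191 + 0.050989] = 0.06866 m

S_c ≈ 0.0687 m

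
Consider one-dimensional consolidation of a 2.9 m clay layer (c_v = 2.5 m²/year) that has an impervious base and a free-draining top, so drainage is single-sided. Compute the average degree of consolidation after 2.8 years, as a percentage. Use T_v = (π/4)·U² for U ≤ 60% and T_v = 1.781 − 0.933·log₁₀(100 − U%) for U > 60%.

U ≈ 89.6 %

Drainage path length: H_d = H = 2.9 m (single drainage).
T_v = c_v·t/H_d² = 2.5×2.8/2.9² = 0.83234.
T_v = 0.83234 corresponds to the U > 60% branch:
U = 1 − 10^((1.781 − T_v)/0.933)/100 = 0.8961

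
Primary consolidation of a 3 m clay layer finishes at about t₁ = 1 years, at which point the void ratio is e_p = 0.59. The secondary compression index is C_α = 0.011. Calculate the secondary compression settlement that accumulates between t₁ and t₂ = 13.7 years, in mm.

Secondary compression: S_s = C_α·H/(1+e_p)·log₁₀(t₂/t₁)
S_s = 0.011×3/(1+0.59)×log₁₀(13.7/1)
    = 0.02075 × 1.137 = 0.02359 m

S_s ≈ 23.6 mm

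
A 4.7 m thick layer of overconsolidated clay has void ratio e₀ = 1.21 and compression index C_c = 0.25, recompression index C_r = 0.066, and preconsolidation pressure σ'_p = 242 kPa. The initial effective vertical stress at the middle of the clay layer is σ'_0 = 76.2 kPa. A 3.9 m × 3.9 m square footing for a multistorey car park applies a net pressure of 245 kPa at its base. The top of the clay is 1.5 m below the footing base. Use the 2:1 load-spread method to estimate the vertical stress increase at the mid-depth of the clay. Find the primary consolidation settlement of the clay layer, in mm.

Mid-depth of clay below the footing base: z = 1.5 + 4.7/2 = 3.85 m.
Stress increase at mid-clay by the 2:1 spreading method:
Δσ = qBL/((B+z)(L+z)) = 245×3.9×3.9/((3.9+3.85)(3.9+3.85)) = 62.043 kPa
Final effective stress: σ'_f = 76.2 + 62.043 = 138.24 kPa.
σ'_f = 138.24 ≤ σ'_p = 242 kPa, so the clay remains overconsolidated and only the recompression index applies:
S_c = C_r·H/(1+e₀)·log₁₀(σ'_f/σ'_0) = 0.066×4.7/2.21×log₁₀(138.24/76.2)
    = 0.14036 × 0.25868 = 0.03631 m

S_c ≈ 36.3 mm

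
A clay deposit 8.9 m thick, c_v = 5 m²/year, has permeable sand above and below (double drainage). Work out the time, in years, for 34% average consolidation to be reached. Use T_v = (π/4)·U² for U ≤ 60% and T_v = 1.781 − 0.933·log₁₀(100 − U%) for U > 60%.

Drainage path length: H_d = H/2 = 4.45 m (double drainage).
U ≤ 60%: T_v = (π/4)·U² = (π/4)×0.34² = 0.090792.
t = T_v·H_d²/c_v = 0.090792×4.45²/5 = 0.3596 years.

t ≈ 0.36 years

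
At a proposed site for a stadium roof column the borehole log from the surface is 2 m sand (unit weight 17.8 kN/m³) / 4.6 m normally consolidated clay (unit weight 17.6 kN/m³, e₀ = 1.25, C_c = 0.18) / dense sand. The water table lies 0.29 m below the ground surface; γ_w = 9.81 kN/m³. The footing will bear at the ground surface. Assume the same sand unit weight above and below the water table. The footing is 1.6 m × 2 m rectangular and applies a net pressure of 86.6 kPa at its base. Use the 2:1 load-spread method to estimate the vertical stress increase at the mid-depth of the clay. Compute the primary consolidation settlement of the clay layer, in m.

Mid-depth of clay below the ground surface: z = 2 + 4.6/2 = 4.3 m.
Total vertical stress at mid-clay: σ_v = 17.8×2 + 17.6×2.3 = 76.08 kPa.
Pore pressure: u = 9.81×(4.3 − 0.29) = 39.338 kPa.
Initial effective stress: σ'_0 = σ_v − u = 76.08 − 39.338 = 36.742 kPa.
Stress increase at mid-clay by the 2:1 spreading method:
Δσ = qBL/((B+z)(L+z)) = 86.6×1.6×2/((1.6+4.3)(2+4.3)) = 7.4555 kPa
Final effective stress: σ'_f = σ'_0 + Δσ = 36.742 + 7.4555 = 44.197 kPa.
Normally consolidated clay, so the full stress increment lies on the virgin compression line:
S_c = C_c·H/(1+e₀)·log₁₀(σ'_f/σ'_0) = 0.18×4.6/(1+1.25)×log₁₀(44.197/36.742)
    = 0.368 × 0.08023 = 0.02952 m

S_c ≈ 0.0295 m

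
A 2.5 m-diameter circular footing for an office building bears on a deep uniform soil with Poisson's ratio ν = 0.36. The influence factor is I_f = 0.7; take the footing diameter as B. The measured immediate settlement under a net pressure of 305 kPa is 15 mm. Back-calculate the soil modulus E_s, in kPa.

S_e = q·B·(1−ν²)/E_s · I_f  ⇒  E_s = q·B·(1−ν²)·I_f / S_e.
E_s = 305 × 2.5 × 0.8704 × 0.7 / 0.015 = 30970 kPa

E_s ≈ 31000 kPa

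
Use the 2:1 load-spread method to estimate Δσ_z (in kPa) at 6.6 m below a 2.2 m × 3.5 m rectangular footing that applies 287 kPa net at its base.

Δσ_z ≈ 24.9 kPa

By the 2:1 method the load spreads at 1 horizontal : 2 vertical, so at depth z the loaded area has grown by z in each plan dimension:
Δσ = qBL/((B+z)(L+z)) = 287×2.2×3.5/((2.2+6.6)(3.5+6.6)) = 24.864 kPa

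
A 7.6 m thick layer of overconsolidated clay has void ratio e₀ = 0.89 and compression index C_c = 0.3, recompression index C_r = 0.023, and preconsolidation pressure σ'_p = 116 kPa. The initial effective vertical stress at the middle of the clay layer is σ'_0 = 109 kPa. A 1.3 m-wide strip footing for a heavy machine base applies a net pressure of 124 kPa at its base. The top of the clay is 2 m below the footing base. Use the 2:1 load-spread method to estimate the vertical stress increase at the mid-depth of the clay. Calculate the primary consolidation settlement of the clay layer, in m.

S_c ≈ 0.069 m

Mid-depth of clay below the footing base: z = 2 + 7.6/2 = 5.8 m.
Stress increase at mid-clay by the 2:1 spreading method:
Δσ = qB/(B+z) = 124×1.3/(1.3+5.8) = 22.704 kPa
Final effective stress: σ'_f = 109 + 22.704 = 131.7 kPa.
σ'_f = 131.7 > σ'_p = 116 kPa, so the stress path crosses the preconsolidation pressure — recompression up to σ'_p, then virgin compression beyond:
S_c = H/(1+e₀)·[C_r·log₁₀(σ'_p/σ'_0) + C_c·log₁₀(σ'_f/σ'_p)]
    = 7.6/1.89 × [0.023×log₁₀(116/109) + 0.3×log₁₀(131.7/116)]
    = 4.0212 × [0.00062172 + 0.016538] = 0.069 m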